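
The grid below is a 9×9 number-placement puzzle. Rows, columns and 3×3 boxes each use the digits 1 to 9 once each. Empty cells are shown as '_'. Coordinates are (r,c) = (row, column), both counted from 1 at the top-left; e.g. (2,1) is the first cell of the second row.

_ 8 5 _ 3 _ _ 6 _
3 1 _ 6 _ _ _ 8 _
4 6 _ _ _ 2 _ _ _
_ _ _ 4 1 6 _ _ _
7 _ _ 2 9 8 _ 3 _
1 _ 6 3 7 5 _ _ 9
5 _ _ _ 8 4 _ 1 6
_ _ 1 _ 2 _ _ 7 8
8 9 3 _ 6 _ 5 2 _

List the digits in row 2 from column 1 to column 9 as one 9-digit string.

319647285

(3,5) = 5 (sole candidate).
(3,8) = 9 (sole candidate).
(4,8) = 5 (sole candidate).
(5,3) = 4 (sole candidate).
(5,9) = 1 (sole candidate).
(6,2) = 2 (sole candidate).
(6,8) = 4 (sole candidate).
(7,2) = 7 (sole candidate).
(7,3) = 2 (sole candidate).
(7,4) = 9 (sole candidate).
(7,7) = 3 (sole candidate).
(8,1) = 6 (sole candidate).
(8,2) = 4 (sole candidate).
(8,4) = 5 (sole candidate).
(8,6) = 3 (sole candidate).
(8,7) = 9 (sole candidate).
(9,9) = 4 (sole candidate).
(2,5) = 4: row 2 has {1,3,6,8}; col 5 has {1,2,3,5,6,7,8,9}; box has {2,3,5,6} → only 4 remains.
(3,3) = 7 (sole candidate).
(3,7) = 1 (sole candidate).
(3,9) = 3 (sole candidate).
(4,1) = 9 (sole candidate).
(4,2) = 3 (sole candidate).
(4,3) = 8 (sole candidate).
(5,2) = 5 (sole candidate).
(5,7) = 6 (sole candidate).
(6,7) = 8 (sole candidate).
(1,1) = 2 (sole candidate).
(1,9) = 7 (sole candidate).
(2,3) = 9: row 2 has {1,3,4,6,8}; col 3 has {1,2,3,4,5,6,7,8}; box has {1,2,3,4,5,6,7,8} → only 9 remains.
(2,6) = 7: row 2 has {1,3,4,6,8,9}; col 6 has {2,3,4,5,6,8}; box has {2,3,4,5,6} → only 7 remains.
(2,7) = 2: row 2 has {1,3,4,6,7,8,9}; col 7 has {1,3,5,6,8,9}; box has {1,3,6,7,8,9} → only 2 remains.
(2,9) = 5: row 2 has {1,2,3,4,6,7,8,9}; col 9 has {1,3,4,6,7,8,9}; box has {1,2,3,6,7,8,9} → only 5 remains.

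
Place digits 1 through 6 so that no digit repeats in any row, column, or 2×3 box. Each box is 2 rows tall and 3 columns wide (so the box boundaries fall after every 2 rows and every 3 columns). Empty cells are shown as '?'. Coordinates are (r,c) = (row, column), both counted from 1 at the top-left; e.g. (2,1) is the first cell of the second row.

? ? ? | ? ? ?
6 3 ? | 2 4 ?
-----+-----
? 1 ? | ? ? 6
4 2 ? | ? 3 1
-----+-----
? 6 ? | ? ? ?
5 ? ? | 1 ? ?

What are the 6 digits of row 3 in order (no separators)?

(2,6) = 5 (sole candidate).
(3,1) = 3: row 3 has {1,6}; col 1 has {4,5,6}; box has {1,2,4} → only 3 remains.
(3,3) = 5: row 3 has {1,3,6}; col 3 has {}; box has {1,2,3,4} → only 5 remains.
(3,4) = 4: row 3 has {1,3,5,6}; col 4 has {1,2}; box has {1,3,6} → only 4 remains.
(3,5) = 2: row 3 has {1,3,4,5,6}; col 5 has {3,4}; box has {1,3,4,6} → only 2 remains.

315426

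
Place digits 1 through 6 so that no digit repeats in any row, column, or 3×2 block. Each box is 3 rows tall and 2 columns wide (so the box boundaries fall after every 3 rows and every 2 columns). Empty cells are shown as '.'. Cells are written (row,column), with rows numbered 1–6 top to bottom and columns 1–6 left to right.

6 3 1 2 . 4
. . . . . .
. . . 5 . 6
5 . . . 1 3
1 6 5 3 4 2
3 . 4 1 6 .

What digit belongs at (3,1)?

(1,5) = 5 (sole candidate).
(2,6) = 1 (sole candidate).
(3,3) = 3 (sole candidate).
(3,5) = 2 (sole candidate).
(4,4) = 6 (sole candidate).
(6,2) = 2 (sole candidate).
(6,6) = 5 (sole candidate).
(2,3) = 6 (sole candidate).
(2,4) = 4 (sole candidate).
(2,5) = 3 (sole candidate).
(3,1) = 4: row 3 has {2,3,5,6}; col 1 has {1,3,5,6}; box has {3,6} → only 4 remains.

4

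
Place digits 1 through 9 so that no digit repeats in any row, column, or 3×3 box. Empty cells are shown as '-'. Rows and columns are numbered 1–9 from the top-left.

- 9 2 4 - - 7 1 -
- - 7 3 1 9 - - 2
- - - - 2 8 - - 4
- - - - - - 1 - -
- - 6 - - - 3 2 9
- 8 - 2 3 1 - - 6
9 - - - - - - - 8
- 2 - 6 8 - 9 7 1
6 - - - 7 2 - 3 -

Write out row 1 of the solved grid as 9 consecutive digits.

row 9, column 9 = 5: row 9 has {2,3,6,7}; col 9 has {1,2,4,6,8,9}; box has {1,3,7,8,9} → only 5 remains.
row 1, column 9 = 3: row 1 has {1,2,4,7,9}; col 9 has {1,2,4,5,6,8,9}; box has {1,2,4,7} → only 3 remains.
row 4, column 9 = 7: row 4 has {1}; col 9 has {1,2,3,4,5,6,8,9}; box has {1,2,3,6,9} → only 7 remains.
row 9, column 7 = 4: row 9 has {2,3,5,6,7}; col 7 has {1,3,7,9}; box has {1,3,5,7,8,9} → only 4 remains.
row 6, column 7 = 5: row 6 has {1,2,3,6,8}; col 7 has {1,3,4,7,9}; box has {1,2,3,6,7,9} → only 5 remains.
row 6, column 8 = 4: row 6 has {1,2,3,5,6,8}; col 8 has {1,2,3,7}; box has {1,2,3,5,6,7,9} → only 4 remains.
row 7, column 8 = 6: row 7 has {8,9}; col 8 has {1,2,3,4,7}; box has {1,3,4,5,7,8,9} → only 6 remains.
row 9, column 2 = 1: row 9 has {2,3,4,5,6,7}; col 2 has {2,8,9}; box has {2,6,9} → only 1 remains.
row 9, column 3 = 8: row 9 has {1,2,3,4,5,6,7}; col 3 has {2,6,7}; box has {1,2,6,9} → only 8 remains.
row 9, column 4 = 9: row 9 has {1,2,3,4,5,6,7,8}; col 4 has {2,3,4,6}; box has {2,6,7,8} → only 9 remains.
row 3, column 7 = 6: row 3 has {2,4,8}; col 7 has {1,3,4,5,7,9}; box has {1,2,3,4,7} → only 6 remains.
row 4, column 8 = 8: row 4 has {1,7}; col 8 has {1,2,3,4,6,7}; box has {1,2,3,4,5,6,7,9} → only 8 remains.
row 6, column 1 = 7: row 6 has {1,2,3,4,5,6,8}; col 1 has {6,9}; box has {6,8} → only 7 remains.
row 6, column 3 = 9: row 6 has {1,2,3,4,5,6,7,8}; col 3 has {2,6,7,8}; box has {6,7,8} → only 9 remains.
row 7, column 7 = 2: row 7 has {6,8,9}; col 7 has {1,3,4,5,6,7,9}; box has {1,3,4,5,6,7,8,9} → only 2 remains.
row 2, column 7 = 8: row 2 has {1,2,3,7,9}; col 7 has {1,2,3,4,5,6,7,9}; box has {1,2,3,4,6,7} → only 8 remains.
row 2, column 8 = 5: row 2 has {1,2,3,7,8,9}; col 8 has {1,2,3,4,6,7,8}; box has {1,2,3,4,6,7,8} → only 5 remains.
row 3, column 8 = 9: row 3 has {2,4,6,8}; col 8 has {1,2,3,4,5,6,7,8}; box has {1,2,3,4,5,6,7,8} → only 9 remains.
row 4, column 4 = 5: row 4 has {1,7,8}; col 4 has {2,3,4,6,9}; box has {1,2,3} → only 5 remains.
row 5, column 5 = 4: row 5 has {2,3,6,9}; col 5 has {1,2,3,7,8}; box has {1,2,3,5} → only 4 remains.
row 5, column 6 = 7: row 5 has {2,3,4,6,9}; col 6 has {1,2,8,9}; box has {1,2,3,4,5} → only 7 remains.
row 7, column 4 = 1: row 7 has {2,6,8,9}; col 4 has {2,3,4,5,6,9}; box has {2,6,7,8,9} → only 1 remains.
row 7, column 5 = 5: row 7 has {1,2,6,8,9}; col 5 has {1,2,3,4,7,8}; box has {1,2,6,7,8,9} → only 5 remains.
row 1, column 5 = 6: row 1 has {1,2,3,4,7,9}; col 5 has {1,2,3,4,5,7,8}; box has {1,2,3,4,8,9} → only 6 remains.
row 1, column 6 = 5: row 1 has {1,2,3,4,6,7,9}; col 6 has {1,2,7,8,9}; box has {1,2,3,4,6,8,9} → only 5 remains.
row 2, column 1 = 4: row 2 has {1,2,3,5,7,8,9}; col 1 has {6,7,9}; box has {2,7,9} → only 4 remains.
row 2, column 2 = 6: row 2 has {1,2,3,4,5,7,8,9}; col 2 has {1,2,8,9}; box has {2,4,7,9} → only 6 remains.
row 3, column 4 = 7: row 3 has {2,4,6,8,9}; col 4 has {1,2,3,4,5,6,9}; box has {1,2,3,4,5,6,8,9} → only 7 remains.
row 4, column 5 = 9: row 4 has {1,5,7,8}; col 5 has {1,2,3,4,5,6,7,8}; box has {1,2,3,4,5,7} → only 9 remains.
row 4, column 6 = 6: row 4 has {1,5,7,8,9}; col 6 has {1,2,5,7,8,9}; box has {1,2,3,4,5,7,9} → only 6 remains.
row 5, column 2 = 5: row 5 has {2,3,4,6,7,9}; col 2 has {1,2,6,8,9}; box has {6,7,8,9} → only 5 remains.
row 5, column 4 = 8: row 5 has {2,3,4,5,6,7,9}; col 4 has {1,2,3,4,5,6,7,9}; box has {1,2,3,4,5,6,7,9} → only 8 remains.
row 1, column 1 = 8: row 1 has {1,2,3,4,5,6,7,9}; col 1 has {4,6,7,9}; box has {2,4,6,7,9} → only 8 remains.

892465713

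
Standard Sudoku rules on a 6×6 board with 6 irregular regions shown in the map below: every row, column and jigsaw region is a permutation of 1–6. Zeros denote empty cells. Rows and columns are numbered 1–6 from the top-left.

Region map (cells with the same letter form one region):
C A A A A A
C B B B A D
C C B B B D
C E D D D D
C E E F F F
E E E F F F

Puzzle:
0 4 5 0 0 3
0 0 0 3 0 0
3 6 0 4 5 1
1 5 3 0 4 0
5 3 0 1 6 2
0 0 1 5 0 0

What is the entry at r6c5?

3

r1c1 = 2: row 1 has {3,4,5}; col 1 has {1,3,5}; region has {1,3,5,6} → only 2 remains.
r1c4 = 6: row 1 has {2,3,4,5}; col 4 has {1,3,4,5}; region has {3,4,5} → only 6 remains.
r1c5 = 1: row 1 has {2,3,4,5,6}; col 5 has {4,5,6}; region has {3,4,5,6} → only 1 remains.
r2c1 = 4: row 2 has {3}; col 1 has {1,2,3,5}; region has {1,2,3,5,6} → only 4 remains.
r2c5 = 2: row 2 has {3,4}; col 5 has {1,4,5,6}; region has {1,3,4,5,6} → only 2 remains.
r3c3 = 2: row 3 has {1,3,4,5,6}; col 3 has {1,3,5}; region has {3,4,5} → only 2 remains.
r4c4 = 2: row 4 has {1,3,4,5}; col 4 has {1,3,4,5,6}; region has {1,3,4} → only 2 remains.
r4c6 = 6: row 4 has {1,2,3,4,5}; col 6 has {1,2,3}; region has {1,2,3,4} → only 6 remains.
r5c3 = 4: row 5 has {1,2,3,5,6}; col 3 has {1,2,3,5}; region has {1,3,5} → only 4 remains.
r6c1 = 6: row 6 has {1,5}; col 1 has {1,2,3,4,5}; region has {1,3,4,5} → only 6 remains.
r6c2 = 2: row 6 has {1,5,6}; col 2 has {3,4,5,6}; region has {1,3,4,5,6} → only 2 remains.
r6c5 = 3: row 6 has {1,2,5,6}; col 5 has {1,2,4,5,6}; region has {1,2,5,6} → only 3 remains.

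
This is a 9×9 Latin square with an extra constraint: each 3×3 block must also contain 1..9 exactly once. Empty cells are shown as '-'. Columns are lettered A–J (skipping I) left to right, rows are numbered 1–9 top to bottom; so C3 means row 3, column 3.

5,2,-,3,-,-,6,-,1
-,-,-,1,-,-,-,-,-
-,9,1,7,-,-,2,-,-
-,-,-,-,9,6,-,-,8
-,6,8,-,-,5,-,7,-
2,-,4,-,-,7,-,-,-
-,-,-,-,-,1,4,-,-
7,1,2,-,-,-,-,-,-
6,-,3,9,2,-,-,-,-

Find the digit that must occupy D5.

2

C1 = 7 (sole candidate).
C2 = 6 (sole candidate).
C4 = 5 (sole candidate).
B6 = 3 (sole candidate).
D6 = 8 (sole candidate).
E6 = 1 (sole candidate).
C7 = 9 (sole candidate).
A4 = 1 (sole candidate).
B4 = 7 (sole candidate).
G4 = 3 (sole candidate).
A5 = 9 (sole candidate).
G5 = 1 (sole candidate).
A7 = 8 (sole candidate).
B7 = 5 (sole candidate).
D7 = 6 (sole candidate).
B9 = 4 (sole candidate).
F9 = 8 (sole candidate).
B2 = 8 (sole candidate).
F3 = 4 (sole candidate).
F8 = 3 (sole candidate).
E1 = 8 (sole candidate).
F1 = 9 (sole candidate).
H1 = 4 (sole candidate).
E2 = 5 (sole candidate).
F2 = 2 (sole candidate).
A3 = 3 (sole candidate).
E3 = 6 (sole candidate).
J3 = 5 (sole candidate).
H4 = 2 (sole candidate).
J5 = 4 (sole candidate).
E7 = 7 (sole candidate).
H7 = 3 (sole candidate).
J7 = 2 (sole candidate).
E8 = 4 (sole candidate).
J9 = 7 (sole candidate).
A2 = 4 (sole candidate).
H2 = 9 (sole candidate).
J2 = 3 (sole candidate).
H3 = 8 (sole candidate).
D4 = 4 (sole candidate).
D5 = 2: row 5 has {1,4,5,6,7,8,9}; col 4 has {1,3,4,6,7,8,9}; box has {1,4,5,6,7,8,9} → only 2 remains.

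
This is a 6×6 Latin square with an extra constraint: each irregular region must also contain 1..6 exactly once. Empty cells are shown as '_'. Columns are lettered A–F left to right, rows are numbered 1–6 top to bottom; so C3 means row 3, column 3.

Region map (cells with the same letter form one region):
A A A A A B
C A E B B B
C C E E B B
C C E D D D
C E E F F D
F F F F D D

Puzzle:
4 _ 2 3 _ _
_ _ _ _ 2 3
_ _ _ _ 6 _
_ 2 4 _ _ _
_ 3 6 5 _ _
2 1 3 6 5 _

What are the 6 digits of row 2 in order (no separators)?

651423

E1 = 1 (sole candidate).
F1 = 5 (sole candidate).
D4 = 1 (sole candidate).
E4 = 3 (sole candidate).
F4 = 6 (sole candidate).
A5 = 1 (sole candidate).
E5 = 4 (sole candidate).
F5 = 2 (sole candidate).
F6 = 4 (sole candidate).
B1 = 6 (sole candidate).
B2 = 5: row 2 has {2,3}; col 2 has {1,2,3,6}; region has {1,2,3,4,6} → only 5 remains.
C2 = 1: row 2 has {2,3,5}; col 3 has {2,3,4,6}; region has {3,4,6} → only 1 remains.
D2 = 4: row 2 has {1,2,3,5}; col 4 has {1,3,5,6}; region has {2,3,5,6} → only 4 remains.
B3 = 4 (sole candidate).
C3 = 5 (sole candidate).
D3 = 2 (sole candidate).
F3 = 1 (sole candidate).
A4 = 5 (sole candidate).
A2 = 6: row 2 has {1,2,3,4,5}; col 1 has {1,2,4,5}; region has {1,2,4,5} → only 6 remains.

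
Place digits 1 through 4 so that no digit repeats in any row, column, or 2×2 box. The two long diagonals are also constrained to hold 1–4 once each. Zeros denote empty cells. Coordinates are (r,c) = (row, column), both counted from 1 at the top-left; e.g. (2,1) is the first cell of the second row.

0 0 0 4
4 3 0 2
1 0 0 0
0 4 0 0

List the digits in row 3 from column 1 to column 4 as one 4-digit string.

(1,1) = 2: row 1 has {4}; col 1 has {1,4}; box has {3,4}; main diagonal has {3} → only 2 remains.
(1,2) = 1: row 1 has {2,4}; col 2 has {3,4}; box has {2,3,4} → only 1 remains.
(1,3) = 3: row 1 has {1,2,4}; col 3 has {}; box has {2,4} → only 3 remains.
(2,3) = 1: row 2 has {2,3,4}; col 3 has {3}; box has {2,3,4}; anti-diagonal has {4} → only 1 remains.
(3,2) = 2: row 3 has {1}; col 2 has {1,3,4}; box has {1,4}; anti-diagonal has {1,4} → only 2 remains.
(3,3) = 4: row 3 has {1,2}; col 3 has {1,3}; box has {}; main diagonal has {2,3} → only 4 remains.
(3,4) = 3: row 3 has {1,2,4}; col 4 has {2,4}; box has {4} → only 3 remains.

1243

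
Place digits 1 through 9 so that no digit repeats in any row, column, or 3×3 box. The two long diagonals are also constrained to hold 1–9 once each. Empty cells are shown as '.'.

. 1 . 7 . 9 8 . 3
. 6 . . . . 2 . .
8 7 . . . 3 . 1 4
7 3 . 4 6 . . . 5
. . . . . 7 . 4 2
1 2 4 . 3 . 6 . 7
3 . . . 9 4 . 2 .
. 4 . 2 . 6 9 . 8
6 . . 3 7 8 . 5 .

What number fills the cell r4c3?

r1c8 = 6 (sole candidate).
r2c9 = 9 (sole candidate).
r3c7 = 5 (sole candidate).
r4c7 = 1 (sole candidate).
r5c7 = 3 (sole candidate).
r6c6 = 5 (sole candidate).
r7c7 = 7 (sole candidate).
r8c1 = 5 (sole candidate).
r8c5 = 1 (sole candidate).
r8c8 = 3 (sole candidate).
r9c2 = 9 (sole candidate).
r9c7 = 4 (sole candidate).
r9c9 = 1 (sole candidate).
r1c1 = 2 (sole candidate).
r1c3 = 5 (sole candidate).
r1c5 = 4 (sole candidate).
r2c1 = 4 (sole candidate).
r2c3 = 3 (sole candidate).
r2c6 = 1 (sole candidate).
r2c8 = 7 (sole candidate).
r3c3 = 9 (sole candidate).
r3c4 = 6 (sole candidate).
r3c5 = 2 (sole candidate).
r4c3 = 8: row 4 has {1,3,4,5,6,7}; col 3 has {3,4,5,9}; box has {1,2,3,4,7} → only 8 remains.

8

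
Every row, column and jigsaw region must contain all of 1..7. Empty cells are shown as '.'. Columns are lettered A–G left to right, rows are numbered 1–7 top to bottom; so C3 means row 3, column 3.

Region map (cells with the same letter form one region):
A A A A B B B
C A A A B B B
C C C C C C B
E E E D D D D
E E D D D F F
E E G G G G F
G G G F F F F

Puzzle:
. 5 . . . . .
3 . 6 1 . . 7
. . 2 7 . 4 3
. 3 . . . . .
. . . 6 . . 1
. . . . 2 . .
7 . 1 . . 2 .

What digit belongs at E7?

3

F2 = 5: row 2 has {1,3,6,7}; col 6 has {2,4}; region has {3,7} → only 5 remains.
E2 = 4: row 2 has {1,3,5,6,7}; col 5 has {2}; region has {3,5,7} → only 4 remains.
B2 = 2: row 2 has {1,3,4,5,6,7}; col 2 has {3,5}; region has {1,5,6} → only 2 remains.
A1 = 4: row 1 has {5}; col 1 has {3,7}; region has {1,2,5,6} → only 4 remains.
D1 = 3: row 1 has {4,5}; col 4 has {1,6,7}; region has {1,2,4,5,6} → only 3 remains.
C1 = 7: row 1 has {3,4,5}; col 3 has {1,2,6}; region has {1,2,3,4,5,6} → only 7 remains.
G1 = 2: in row 1, 2 can only go here (every other open cell in that row sees a 2).
A4 = 6: in row 4, 6 can only go here (every other open cell in that row sees a 6).
D4 = 2: in row 4, 2 can only go here (every other open cell in that row sees a 2).
A5 = 2: in row 5, 2 can only go here (every other open cell in that row sees a 2).
B6 = 7: in row 6, 7 can only go here (every other open cell in that row sees a 7).
B5 = 4: row 5 has {1,2,6}; col 2 has {2,3,5,7}; region has {2,3,6,7} → only 4 remains.
B7 = 6: row 7 has {1,2,7}; col 2 has {2,3,4,5,7}; region has {1,2,7} → only 6 remains.
B3 = 1: row 3 has {2,3,4,7}; col 2 has {2,3,4,5,6,7}; region has {2,3,4,7} → only 1 remains.
C4 = 5: row 4 has {2,3,6}; col 3 has {1,2,6,7}; region has {2,3,4,6,7} → only 5 remains.
G4 = 4: row 4 has {2,3,5,6}; col 7 has {1,2,3,7}; region has {2,6} → only 4 remains.
C5 = 3: row 5 has {1,2,4,6}; col 3 has {1,2,5,6,7}; region has {2,4,6} → only 3 remains.
F5 = 7: row 5 has {1,2,3,4,6}; col 6 has {2,4,5}; region has {1,2} → only 7 remains.
A6 = 1: row 6 has {2,7}; col 1 has {2,3,4,6,7}; region has {2,3,4,5,6,7} → only 1 remains.
C6 = 4: row 6 has {1,2,7}; col 3 has {1,2,3,5,6,7}; region has {1,2,6,7} → only 4 remains.
D6 = 5: row 6 has {1,2,4,7}; col 4 has {1,2,3,6,7}; region has {1,2,4,6,7} → only 5 remains.
F6 = 3: row 6 has {1,2,4,5,7}; col 6 has {2,4,5,7}; region has {1,2,4,5,6,7} → only 3 remains.
G6 = 6: row 6 has {1,2,3,4,5,7}; col 7 has {1,2,3,4,7}; region has {1,2,7} → only 6 remains.
D7 = 4: row 7 has {1,2,6,7}; col 4 has {1,2,3,5,6,7}; region has {1,2,6,7} → only 4 remains.
G7 = 5: row 7 has {1,2,4,6,7}; col 7 has {1,2,3,4,6,7}; region has {1,2,4,6,7} → only 5 remains.
A3 = 5: row 3 has {1,2,3,4,7}; col 1 has {1,2,3,4,6,7}; region has {1,2,3,4,7} → only 5 remains.
E3 = 6: row 3 has {1,2,3,4,5,7}; col 5 has {2,4}; region has {1,2,3,4,5,7} → only 6 remains.
F4 = 1: row 4 has {2,3,4,5,6}; col 6 has {2,3,4,5,7}; region has {2,3,4,6} → only 1 remains.
E5 = 5: row 5 has {1,2,3,4,6,7}; col 5 has {2,4,6}; region has {1,2,3,4,6} → only 5 remains.
E7 = 3: row 7 has {1,2,4,5,6,7}; col 5 has {2,4,5,6}; region has {1,2,4,5,6,7} → only 3 remains.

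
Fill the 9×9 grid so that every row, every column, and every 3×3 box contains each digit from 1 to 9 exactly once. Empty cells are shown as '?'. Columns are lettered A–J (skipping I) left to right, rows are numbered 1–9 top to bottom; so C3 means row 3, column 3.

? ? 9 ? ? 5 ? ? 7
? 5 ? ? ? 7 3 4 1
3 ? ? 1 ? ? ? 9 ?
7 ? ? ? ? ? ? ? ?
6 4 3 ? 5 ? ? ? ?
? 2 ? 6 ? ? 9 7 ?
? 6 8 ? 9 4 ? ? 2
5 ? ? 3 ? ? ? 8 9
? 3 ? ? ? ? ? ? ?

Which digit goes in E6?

J5 = 8: row 5 has {3,4,5,6}; col 9 has {1,2,7,9}; box has {7,9} → only 8 remains.
A7 = 1: row 7 has {2,4,6,8,9}; col 1 has {3,5,6,7}; box has {3,5,6,8} → only 1 remains.
B8 = 7: row 8 has {3,5,8,9}; col 2 has {2,3,4,5,6}; box has {1,3,5,6,8} → only 7 remains.
B3 = 8: row 3 has {1,3,9}; col 2 has {2,3,4,5,6,7}; box has {3,5,9} → only 8 remains.
A6 = 8: row 6 has {2,6,7,9}; col 1 has {1,3,5,6,7}; box has {2,3,4,6,7} → only 8 remains.
B1 = 1: row 1 has {5,7,9}; col 2 has {2,3,4,5,6,7,8}; box has {3,5,8,9} → only 1 remains.
A2 = 2: row 2 has {1,3,4,5,7}; col 1 has {1,3,5,6,7,8}; box has {1,3,5,8,9} → only 2 remains.
C2 = 6: row 2 has {1,2,3,4,5,7}; col 3 has {3,8,9}; box has {1,2,3,5,8,9} → only 6 remains.
E2 = 8: row 2 has {1,2,3,4,5,6,7}; col 5 has {5,9}; box has {1,5,7} → only 8 remains.
B4 = 9: row 4 has {7}; col 2 has {1,2,3,4,5,6,7,8}; box has {2,3,4,6,7,8} → only 9 remains.
A1 = 4: row 1 has {1,5,7,9}; col 1 has {1,2,3,5,6,7,8}; box has {1,2,3,5,6,8,9} → only 4 remains.
D1 = 2: row 1 has {1,4,5,7,9}; col 4 has {1,3,6}; box has {1,5,7,8} → only 2 remains.
H1 = 6: row 1 has {1,2,4,5,7,9}; col 8 has {4,7,8,9}; box has {1,3,4,7,9} → only 6 remains.
D2 = 9: row 2 has {1,2,3,4,5,6,7,8}; col 4 has {1,2,3,6}; box has {1,2,5,7,8} → only 9 remains.
C3 = 7: row 3 has {1,3,8,9}; col 3 has {3,6,8,9}; box has {1,2,3,4,5,6,8,9} → only 7 remains.
F3 = 6: row 3 has {1,3,7,8,9}; col 6 has {4,5,7}; box has {1,2,5,7,8,9} → only 6 remains.
J3 = 5: row 3 has {1,3,6,7,8,9}; col 9 has {1,2,7,8,9}; box has {1,3,4,6,7,9} → only 5 remains.
D5 = 7: row 5 has {3,4,5,6,8}; col 4 has {1,2,3,6,9}; box has {5,6} → only 7 remains.
D7 = 5: row 7 has {1,2,4,6,8,9}; col 4 has {1,2,3,6,7,9}; box has {3,4,9} → only 5 remains.
G7 = 7: row 7 has {1,2,4,5,6,8,9}; col 7 has {3,9}; box has {2,8,9} → only 7 remains.
H7 = 3: row 7 has {1,2,4,5,6,7,8,9}; col 8 has {4,6,7,8,9}; box has {2,7,8,9} → only 3 remains.
A9 = 9: row 9 has {3}; col 1 has {1,2,3,4,5,6,7,8}; box has {1,3,5,6,7,8} → only 9 remains.
D9 = 8: row 9 has {3,9}; col 4 has {1,2,3,5,6,7,9}; box has {3,4,5,9} → only 8 remains.
E1 = 3: row 1 has {1,2,4,5,6,7,9}; col 5 has {5,8,9}; box has {1,2,5,6,7,8,9} → only 3 remains.
G1 = 8: row 1 has {1,2,3,4,5,6,7,9}; col 7 has {3,7,9}; box has {1,3,4,5,6,7,9} → only 8 remains.
E3 = 4: row 3 has {1,3,5,6,7,8,9}; col 5 has {3,5,8,9}; box has {1,2,3,5,6,7,8,9} → only 4 remains.
G3 = 2: row 3 has {1,3,4,5,6,7,8,9}; col 7 has {3,7,8,9}; box has {1,3,4,5,6,7,8,9} → only 2 remains.
D4 = 4: row 4 has {7,9}; col 4 has {1,2,3,5,6,7,8,9}; box has {5,6,7} → only 4 remains.
G5 = 1: row 5 has {3,4,5,6,7,8}; col 7 has {2,3,7,8,9}; box has {7,8,9} → only 1 remains.
H5 = 2: row 5 has {1,3,4,5,6,7,8}; col 8 has {3,4,6,7,8,9}; box has {1,7,8,9} → only 2 remains.
E6 = 1: row 6 has {2,6,7,8,9}; col 5 has {3,4,5,8,9}; box has {4,5,6,7} → only 1 remains.

1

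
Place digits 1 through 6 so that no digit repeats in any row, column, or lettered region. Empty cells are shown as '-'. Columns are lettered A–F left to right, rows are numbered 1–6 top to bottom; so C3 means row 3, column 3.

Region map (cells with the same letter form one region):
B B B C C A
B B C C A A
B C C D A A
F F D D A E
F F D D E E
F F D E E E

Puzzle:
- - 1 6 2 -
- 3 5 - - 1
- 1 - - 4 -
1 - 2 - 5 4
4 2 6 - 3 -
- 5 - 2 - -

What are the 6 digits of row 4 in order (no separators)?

A1 = 5 (sole candidate).
B1 = 4 (sole candidate).
F1 = 3 (sole candidate).
D2 = 4 (sole candidate).
E2 = 6 (sole candidate).
C3 = 3 (sole candidate).
D3 = 5 (sole candidate).
F3 = 2 (sole candidate).
B4 = 6: row 4 has {1,2,4,5}; col 2 has {1,2,3,4,5}; region has {1,2,4,5} → only 6 remains.
D4 = 3: row 4 has {1,2,4,5,6}; col 4 has {2,4,5,6}; region has {2,5,6} → only 3 remains.

162354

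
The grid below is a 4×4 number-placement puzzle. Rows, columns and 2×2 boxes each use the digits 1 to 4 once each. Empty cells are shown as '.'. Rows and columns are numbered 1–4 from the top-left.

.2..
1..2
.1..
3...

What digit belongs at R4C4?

1

R1C1 = 4: row 1 has {2}; col 1 has {1,3}; box has {1,2} → only 4 remains.
R2C2 = 3: row 2 has {1,2}; col 2 has {1,2}; box has {1,2,4} → only 3 remains.
R2C3 = 4: row 2 has {1,2,3}; col 3 has {}; box has {2} → only 4 remains.
R3C1 = 2: row 3 has {1}; col 1 has {1,3,4}; box has {1,3} → only 2 remains.
R3C3 = 3: row 3 has {1,2}; col 3 has {4}; box has {} → only 3 remains.
R3C4 = 4: row 3 has {1,2,3}; col 4 has {2}; box has {3} → only 4 remains.
R4C2 = 4: row 4 has {3}; col 2 has {1,2,3}; box has {1,2,3} → only 4 remains.
R4C4 = 1: row 4 has {3,4}; col 4 has {2,4}; box has {3,4} → only 1 remains.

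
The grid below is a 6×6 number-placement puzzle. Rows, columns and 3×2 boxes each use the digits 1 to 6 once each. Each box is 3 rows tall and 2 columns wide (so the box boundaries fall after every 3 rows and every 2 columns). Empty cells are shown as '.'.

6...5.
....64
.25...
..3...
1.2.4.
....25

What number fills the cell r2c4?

2

r2c3 = 1: row 2 has {4,6}; col 3 has {2,3,5}; box has {5} → only 1 remains.
r4c5 = 1: row 4 has {3}; col 5 has {2,4,5,6}; box has {2,4,5} → only 1 remains.
r4c6 = 6: row 4 has {1,3}; col 6 has {4,5}; box has {1,2,4,5} → only 6 remains.
r5c6 = 3: row 5 has {1,2,4}; col 6 has {4,5,6}; box has {1,2,4,5,6} → only 3 remains.
r1c3 = 4: row 1 has {5,6}; col 3 has {1,2,3,5}; box has {1,5} → only 4 remains.
r3c5 = 3: row 3 has {2,5}; col 5 has {1,2,4,5,6}; box has {4,5,6} → only 3 remains.
r3c6 = 1: row 3 has {2,3,5}; col 6 has {3,4,5,6}; box has {3,4,5,6} → only 1 remains.
r6c3 = 6: row 6 has {2,5}; col 3 has {1,2,3,4,5}; box has {2,3} → only 6 remains.
r1c6 = 2: row 1 has {4,5,6}; col 6 has {1,3,4,5,6}; box has {1,3,4,5,6} → only 2 remains.
r3c1 = 4: row 3 has {1,2,3,5}; col 1 has {1,6}; box has {2,6} → only 4 remains.
r3c4 = 6: row 3 has {1,2,3,4,5}; col 4 has {}; box has {1,4,5} → only 6 remains.
r5c4 = 5: row 5 has {1,2,3,4}; col 4 has {6}; box has {2,3,6} → only 5 remains.
r6c1 = 3: row 6 has {2,5,6}; col 1 has {1,4,6}; box has {1} → only 3 remains.
r6c2 = 4: row 6 has {2,3,5,6}; col 2 has {2}; box has {1,3} → only 4 remains.
r6c4 = 1: row 6 has {2,3,4,5,6}; col 4 has {5,6}; box has {2,3,5,6} → only 1 remains.
r1c4 = 3: row 1 has {2,4,5,6}; col 4 has {1,5,6}; box has {1,4,5,6} → only 3 remains.
r2c1 = 5: row 2 has {1,4,6}; col 1 has {1,3,4,6}; box has {2,4,6} → only 5 remains.
r2c2 = 3: row 2 has {1,4,5,6}; col 2 has {2,4}; box has {2,4,5,6} → only 3 remains.
r2c4 = 2: row 2 has {1,3,4,5,6}; col 4 has {1,3,5,6}; box has {1,3,4,5,6} → only 2 remains.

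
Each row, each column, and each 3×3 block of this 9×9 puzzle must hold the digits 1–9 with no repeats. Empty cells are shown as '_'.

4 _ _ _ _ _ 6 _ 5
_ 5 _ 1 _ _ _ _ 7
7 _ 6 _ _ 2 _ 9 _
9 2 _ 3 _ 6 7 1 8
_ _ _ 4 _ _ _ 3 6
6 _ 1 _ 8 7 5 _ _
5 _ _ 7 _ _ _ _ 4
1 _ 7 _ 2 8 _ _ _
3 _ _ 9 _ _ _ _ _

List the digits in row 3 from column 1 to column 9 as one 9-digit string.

row 1, column 4 = 8 (sole candidate).
row 1, column 8 = 2 (sole candidate).
row 3, column 4 = 5: row 3 has {2,6,7,9}; col 4 has {1,3,4,7,8,9}; box has {1,2,8} → only 5 remains.
row 4, column 5 = 5 (sole candidate).
row 5, column 1 = 8 (sole candidate).
row 5, column 2 = 7 (sole candidate).
row 5, column 3 = 5 (sole candidate).
row 6, column 4 = 2 (sole candidate).
row 6, column 8 = 4 (sole candidate).
row 6, column 9 = 9 (sole candidate).
row 8, column 4 = 6 (sole candidate).
row 8, column 8 = 5 (sole candidate).
row 8, column 9 = 3 (sole candidate).
row 2, column 1 = 2 (sole candidate).
row 2, column 8 = 8 (sole candidate).
row 3, column 9 = 1: row 3 has {2,5,6,7,9}; col 9 has {3,4,5,6,7,8,9}; box has {2,5,6,7,8,9} → only 1 remains.
row 4, column 3 = 4 (sole candidate).
row 5, column 7 = 2 (sole candidate).
row 6, column 2 = 3 (sole candidate).
row 7, column 8 = 6 (sole candidate).
row 8, column 7 = 9 (sole candidate).
row 9, column 8 = 7 (sole candidate).
row 9, column 9 = 2 (sole candidate).
row 3, column 2 = 8: row 3 has {1,2,5,6,7,9}; col 2 has {2,3,5,7}; box has {2,4,5,6,7} → only 8 remains.
row 7, column 2 = 9 (sole candidate).
row 8, column 2 = 4 (sole candidate).
row 9, column 2 = 6 (sole candidate).
row 9, column 3 = 8 (sole candidate).
row 9, column 7 = 1 (sole candidate).
row 1, column 2 = 1 (sole candidate).
row 7, column 3 = 2 (sole candidate).
row 7, column 7 = 8 (sole candidate).
row 9, column 5 = 4 (sole candidate).
row 9, column 6 = 5 (sole candidate).
row 3, column 5 = 3: row 3 has {1,2,5,6,7,8,9}; col 5 has {2,4,5,8}; box has {1,2,5,8} → only 3 remains.
row 3, column 7 = 4: row 3 has {1,2,3,5,6,7,8,9}; col 7 has {1,2,5,6,7,8,9}; box has {1,2,5,6,7,8,9} → only 4 remains.

786532491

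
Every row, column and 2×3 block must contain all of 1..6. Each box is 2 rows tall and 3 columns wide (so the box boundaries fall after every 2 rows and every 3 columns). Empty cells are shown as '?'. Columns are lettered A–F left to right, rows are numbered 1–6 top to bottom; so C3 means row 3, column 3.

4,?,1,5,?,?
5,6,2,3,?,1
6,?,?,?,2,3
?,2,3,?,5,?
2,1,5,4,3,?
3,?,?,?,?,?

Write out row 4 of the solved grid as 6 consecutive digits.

B1 = 3: row 1 has {1,4,5}; col 2 has {1,2,6}; box has {1,2,4,5,6} → only 3 remains.
E1 = 6: row 1 has {1,3,4,5}; col 5 has {2,3,5}; box has {1,3,5} → only 6 remains.
F1 = 2: row 1 has {1,3,4,5,6}; col 6 has {1,3}; box has {1,3,5,6} → only 2 remains.
E2 = 4: row 2 has {1,2,3,5,6}; col 5 has {2,3,5,6}; box has {1,2,3,5,6} → only 4 remains.
C3 = 4: row 3 has {2,3,6}; col 3 has {1,2,3,5}; box has {2,3,6} → only 4 remains.
D3 = 1: row 3 has {2,3,4,6}; col 4 has {3,4,5}; box has {2,3,5} → only 1 remains.
A4 = 1: row 4 has {2,3,5}; col 1 has {2,3,4,5,6}; box has {2,3,4,6} → only 1 remains.
D4 = 6: row 4 has {1,2,3,5}; col 4 has {1,3,4,5}; box has {1,2,3,5} → only 6 remains.
F4 = 4: row 4 has {1,2,3,5,6}; col 6 has {1,2,3}; box has {1,2,3,5,6} → only 4 remains.

123654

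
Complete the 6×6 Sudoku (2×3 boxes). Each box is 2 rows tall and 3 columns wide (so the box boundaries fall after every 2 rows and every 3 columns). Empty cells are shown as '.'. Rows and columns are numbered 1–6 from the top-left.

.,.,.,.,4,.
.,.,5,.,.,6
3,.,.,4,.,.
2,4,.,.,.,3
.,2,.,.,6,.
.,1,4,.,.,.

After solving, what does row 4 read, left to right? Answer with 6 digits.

R2C2 = 3: row 2 has {5,6}; col 2 has {1,2,4}; box has {5} → only 3 remains.
R5C1 = 5: row 5 has {2,6}; col 1 has {2,3}; box has {1,2,4} → only 5 remains.
R5C3 = 3: row 5 has {2,5,6}; col 3 has {4,5}; box has {1,2,4,5} → only 3 remains.
R5C4 = 1: row 5 has {2,3,5,6}; col 4 has {4}; box has {6} → only 1 remains.
R5C6 = 4: row 5 has {1,2,3,5,6}; col 6 has {3,6}; box has {1,6} → only 4 remains.
R6C1 = 6: row 6 has {1,4}; col 1 has {2,3,5}; box has {1,2,3,4,5} → only 6 remains.
R1C1 = 1: row 1 has {4}; col 1 has {2,3,5,6}; box has {3,5} → only 1 remains.
R1C2 = 6: row 1 has {1,4}; col 2 has {1,2,3,4}; box has {1,3,5} → only 6 remains.
R1C3 = 2: row 1 has {1,4,6}; col 3 has {3,4,5}; box has {1,3,5,6} → only 2 remains.
R1C6 = 5: row 1 has {1,2,4,6}; col 6 has {3,4,6}; box has {4,6} → only 5 remains.
R2C1 = 4: row 2 has {3,5,6}; col 1 has {1,2,3,5,6}; box has {1,2,3,5,6} → only 4 remains.
R2C4 = 2: row 2 has {3,4,5,6}; col 4 has {1,4}; box has {4,5,6} → only 2 remains.
R2C5 = 1: row 2 has {2,3,4,5,6}; col 5 has {4,6}; box has {2,4,5,6} → only 1 remains.
R3C2 = 5: row 3 has {3,4}; col 2 has {1,2,3,4,6}; box has {2,3,4} → only 5 remains.
R3C5 = 2: row 3 has {3,4,5}; col 5 has {1,4,6}; box has {3,4} → only 2 remains.
R3C6 = 1: row 3 has {2,3,4,5}; col 6 has {3,4,5,6}; box has {2,3,4} → only 1 remains.
R4C5 = 5: row 4 has {2,3,4}; col 5 has {1,2,4,6}; box has {1,2,3,4} → only 5 remains.
R6C5 = 3: row 6 has {1,4,6}; col 5 has {1,2,4,5,6}; box has {1,4,6} → only 3 remains.
R6C6 = 2: row 6 has {1,3,4,6}; col 6 has {1,3,4,5,6}; box has {1,3,4,6} → only 2 remains.
R1C4 = 3: row 1 has {1,2,4,5,6}; col 4 has {1,2,4}; box has {1,2,4,5,6} → only 3 remains.
R3C3 = 6: row 3 has {1,2,3,4,5}; col 3 has {2,3,4,5}; box has {2,3,4,5} → only 6 remains.
R4C3 = 1: row 4 has {2,3,4,5}; col 3 has {2,3,4,5,6}; box has {2,3,4,5,6} → only 1 remains.
R4C4 = 6: row 4 has {1,2,3,4,5}; col 4 has {1,2,3,4}; box has {1,2,3,4,5} → only 6 remains.

241653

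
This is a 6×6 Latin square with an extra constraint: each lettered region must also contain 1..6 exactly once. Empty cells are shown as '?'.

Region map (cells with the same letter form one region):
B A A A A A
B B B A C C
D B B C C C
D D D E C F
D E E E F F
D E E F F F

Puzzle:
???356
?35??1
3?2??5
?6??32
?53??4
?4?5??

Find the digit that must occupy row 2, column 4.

4

row 3, column 2 = 1: row 3 has {2,3,5}; col 2 has {3,4,5,6}; region has {2,3,5} → only 1 remains.
row 4, column 4 = 1: row 4 has {2,3,6}; col 4 has {3,5}; region has {3,4,5} → only 1 remains.
row 6, column 3 = 6: row 6 has {4,5}; col 3 has {2,3,5}; region has {1,3,4,5} → only 6 remains.
row 6, column 5 = 1: row 6 has {4,5,6}; col 5 has {3,5}; region has {2,4,5} → only 1 remains.
row 6, column 6 = 3: row 6 has {1,4,5,6}; col 6 has {1,2,4,5,6}; region has {1,2,4,5} → only 3 remains.
row 1, column 1 = 4: row 1 has {3,5,6}; col 1 has {3}; region has {1,2,3,5} → only 4 remains.
row 1, column 2 = 2: row 1 has {3,4,5,6}; col 2 has {1,3,4,5,6}; region has {3,5,6} → only 2 remains.
row 1, column 3 = 1: row 1 has {2,3,4,5,6}; col 3 has {2,3,5,6}; region has {2,3,5,6} → only 1 remains.
row 2, column 1 = 6: row 2 has {1,3,5}; col 1 has {3,4}; region has {1,2,3,4,5} → only 6 remains.
row 2, column 4 = 4: row 2 has {1,3,5,6}; col 4 has {1,3,5}; region has {1,2,3,5,6} → only 4 remains.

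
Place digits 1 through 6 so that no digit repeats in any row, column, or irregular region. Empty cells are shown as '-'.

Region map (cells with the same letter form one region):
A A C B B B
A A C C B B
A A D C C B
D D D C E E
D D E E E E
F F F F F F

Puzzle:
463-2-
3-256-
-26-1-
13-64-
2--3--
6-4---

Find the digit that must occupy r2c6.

4

r1c4 = 1 (sole candidate).
r1c6 = 5 (sole candidate).
r2c2 = 1 (sole candidate).
r2c6 = 4: row 2 has {1,2,3,5,6}; col 6 has {5}; region has {1,2,5,6} → only 4 remains.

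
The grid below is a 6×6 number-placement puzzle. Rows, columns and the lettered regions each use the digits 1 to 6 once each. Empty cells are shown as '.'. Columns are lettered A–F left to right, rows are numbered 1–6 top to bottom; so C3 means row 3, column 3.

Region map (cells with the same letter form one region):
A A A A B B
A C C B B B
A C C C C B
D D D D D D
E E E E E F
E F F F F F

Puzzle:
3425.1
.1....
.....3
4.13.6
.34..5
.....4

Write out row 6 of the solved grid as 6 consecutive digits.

526134

E1 = 6 (sole candidate).
A2 = 6 (sole candidate).
F2 = 2 (sole candidate).
A3 = 1 (sole candidate).
A5 = 2 (sole candidate).
E5 = 1 (sole candidate).
A6 = 5: row 6 has {4}; col 1 has {1,2,3,4,6}; region has {1,2,3,4} → only 5 remains.
D2 = 4 (sole candidate).
E2 = 5 (sole candidate).
E4 = 2 (sole candidate).
D5 = 6 (sole candidate).
E6 = 3: row 6 has {4,5}; col 5 has {1,2,5,6}; region has {4,5} → only 3 remains.
C2 = 3 (sole candidate).
D3 = 2 (sole candidate).
E3 = 4 (sole candidate).
B4 = 5 (sole candidate).
C6 = 6: row 6 has {3,4,5}; col 3 has {1,2,3,4}; region has {3,4,5} → only 6 remains.
D6 = 1: row 6 has {3,4,5,6}; col 4 has {2,3,4,5,6}; region has {3,4,5,6} → only 1 remains.
B3 = 6 (sole candidate).
C3 = 5 (sole candidate).
B6 = 2: row 6 has {1,3,4,5,6}; col 2 has {1,3,4,5,6}; region has {1,3,4,5,6} → only 2 remains.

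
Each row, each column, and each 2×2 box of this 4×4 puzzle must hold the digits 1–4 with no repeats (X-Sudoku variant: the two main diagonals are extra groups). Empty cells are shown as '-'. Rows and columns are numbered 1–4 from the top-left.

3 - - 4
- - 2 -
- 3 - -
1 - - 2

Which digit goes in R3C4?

R1C3 = 1: row 1 has {3,4}; col 3 has {2}; box has {2,4} → only 1 remains.
R2C1 = 4: row 2 has {2}; col 1 has {1,3}; box has {3} → only 4 remains.
R2C2 = 1: row 2 has {2,4}; col 2 has {3}; box has {3,4}; main diagonal has {2,3} → only 1 remains.
R2C4 = 3: row 2 has {1,2,4}; col 4 has {2,4}; box has {1,2,4} → only 3 remains.
R3C1 = 2: row 3 has {3}; col 1 has {1,3,4}; box has {1,3} → only 2 remains.
R3C3 = 4: row 3 has {2,3}; col 3 has {1,2}; box has {2}; main diagonal has {1,2,3} → only 4 remains.
R3C4 = 1: row 3 has {2,3,4}; col 4 has {2,3,4}; box has {2,4} → only 1 remains.

1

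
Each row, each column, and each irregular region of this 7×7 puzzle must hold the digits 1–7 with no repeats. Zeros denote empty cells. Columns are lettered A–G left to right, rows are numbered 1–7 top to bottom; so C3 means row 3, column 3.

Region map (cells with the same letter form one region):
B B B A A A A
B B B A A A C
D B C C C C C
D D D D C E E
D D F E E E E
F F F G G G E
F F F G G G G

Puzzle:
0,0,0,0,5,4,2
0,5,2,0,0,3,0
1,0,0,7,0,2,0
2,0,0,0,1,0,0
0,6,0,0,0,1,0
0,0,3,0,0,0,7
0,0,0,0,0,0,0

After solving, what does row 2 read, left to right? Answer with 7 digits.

6521734

D2 = 1: in row 2, 1 can only go here (every other open cell in that row sees a 1).
D1 = 6 (sole candidate).
E2 = 7: row 2 has {1,2,3,5}; col 5 has {1,5}; region has {1,2,3,4,5,6} → only 7 remains.
B6 = 1 (hidden single in row 6).
C1 = 1 (hidden single in row 1).
G7 = 1 (hidden single in row 7).
B7 = 2 (hidden single in column 2).
F7 = 7 (hidden single in column 6).
A2 = 6: in region B, 6 can only go here (every other open cell in that region sees a 6).
G2 = 4: row 2 has {1,2,3,5,6,7}; col 7 has {1,2,7}; region has {1,2,7} → only 4 remains.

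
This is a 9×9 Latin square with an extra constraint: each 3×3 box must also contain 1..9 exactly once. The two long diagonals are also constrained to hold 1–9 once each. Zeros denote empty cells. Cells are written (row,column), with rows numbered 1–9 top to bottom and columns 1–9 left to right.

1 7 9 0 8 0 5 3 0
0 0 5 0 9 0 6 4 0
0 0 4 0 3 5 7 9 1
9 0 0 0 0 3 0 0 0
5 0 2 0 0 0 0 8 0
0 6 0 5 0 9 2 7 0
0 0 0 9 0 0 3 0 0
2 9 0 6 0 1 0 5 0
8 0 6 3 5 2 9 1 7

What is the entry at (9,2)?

4

(1,9) = 2: row 1 has {1,3,5,7,8,9}; col 9 has {1,7}; box has {1,3,4,5,6,7,9}; anti-diagonal has {3,4,5,7,8,9} → only 2 remains.
(2,1) = 3: row 2 has {4,5,6,9}; col 1 has {1,2,5,8,9}; box has {1,4,5,7,9} → only 3 remains.
(2,6) = 7: row 2 has {3,4,5,6,9}; col 6 has {1,2,3,5,9}; box has {3,5,8,9} → only 7 remains.
(2,9) = 8: row 2 has {3,4,5,6,7,9}; col 9 has {1,2,7}; box has {1,2,3,4,5,6,7,9} → only 8 remains.
(3,1) = 6: row 3 has {1,3,4,5,7,9}; col 1 has {1,2,3,5,8,9}; box has {1,3,4,5,7,9} → only 6 remains.
(3,4) = 2: row 3 has {1,3,4,5,6,7,9}; col 4 has {3,5,6,9}; box has {3,5,7,8,9} → only 2 remains.
(4,4) = 8: row 4 has {3,9}; col 4 has {2,3,5,6,9}; box has {3,5,9}; main diagonal has {1,3,4,5,7,9} → only 8 remains.
(4,8) = 6: row 4 has {3,8,9}; col 8 has {1,3,4,5,7,8,9}; box has {2,7,8} → only 6 remains.
(5,5) = 6: row 5 has {2,5,8}; col 5 has {3,5,8,9}; box has {3,5,8,9}; main diagonal has {1,3,4,5,7,8,9}; anti-diagonal has {2,3,4,5,7,8,9} → only 6 remains.
(5,6) = 4: row 5 has {2,5,6,8}; col 6 has {1,2,3,5,7,9}; box has {3,5,6,8,9} → only 4 remains.
(5,7) = 1: row 5 has {2,4,5,6,8}; col 7 has {2,3,5,6,7,9}; box has {2,6,7,8} → only 1 remains.
(6,1) = 4: row 6 has {2,5,6,7,9}; col 1 has {1,2,3,5,6,8,9}; box has {2,5,6,9} → only 4 remains.
(6,5) = 1: row 6 has {2,4,5,6,7,9}; col 5 has {3,5,6,8,9}; box has {3,4,5,6,8,9} → only 1 remains.
(6,9) = 3: row 6 has {1,2,4,5,6,7,9}; col 9 has {1,2,7,8}; box has {1,2,6,7,8} → only 3 remains.
(7,1) = 7: row 7 has {3,9}; col 1 has {1,2,3,4,5,6,8,9}; box has {2,6,8,9} → only 7 remains.
(7,3) = 1: row 7 has {3,7,9}; col 3 has {2,4,5,6,9}; box has {2,6,7,8,9}; anti-diagonal has {2,3,4,5,6,7,8,9} → only 1 remains.
(7,5) = 4: row 7 has {1,3,7,9}; col 5 has {1,3,5,6,8,9}; box has {1,2,3,5,6,9} → only 4 remains.
(7,6) = 8: row 7 has {1,3,4,7,9}; col 6 has {1,2,3,4,5,7,9}; box has {1,2,3,4,5,6,9} → only 8 remains.
(7,8) = 2: row 7 has {1,3,4,7,8,9}; col 8 has {1,3,4,5,6,7,8,9}; box has {1,3,5,7,9} → only 2 remains.
(7,9) = 6: row 7 has {1,2,3,4,7,8,9}; col 9 has {1,2,3,7,8}; box has {1,2,3,5,7,9} → only 6 remains.
(8,3) = 3: row 8 has {1,2,5,6,9}; col 3 has {1,2,4,5,6,9}; box has {1,2,6,7,8,9} → only 3 remains.
(8,5) = 7: row 8 has {1,2,3,5,6,9}; col 5 has {1,3,4,5,6,8,9}; box has {1,2,3,4,5,6,8,9} → only 7 remains.
(8,9) = 4: row 8 has {1,2,3,5,6,7,9}; col 9 has {1,2,3,6,7,8}; box has {1,2,3,5,6,7,9} → only 4 remains.
(9,2) = 4: row 9 has {1,2,3,5,6,7,8,9}; col 2 has {6,7,9}; box has {1,2,3,6,7,8,9} → only 4 remains.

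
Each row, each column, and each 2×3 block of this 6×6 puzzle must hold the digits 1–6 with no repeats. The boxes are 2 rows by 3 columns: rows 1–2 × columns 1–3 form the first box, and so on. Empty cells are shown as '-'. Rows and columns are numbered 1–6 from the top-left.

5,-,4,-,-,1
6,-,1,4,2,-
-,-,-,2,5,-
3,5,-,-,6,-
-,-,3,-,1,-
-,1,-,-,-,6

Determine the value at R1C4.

R1C5 = 3: row 1 has {1,4,5}; col 5 has {1,2,5,6}; box has {1,2,4} → only 3 remains.
R2C2 = 3: row 2 has {1,2,4,6}; col 2 has {1,5}; box has {1,4,5,6} → only 3 remains.
R2C6 = 5: row 2 has {1,2,3,4,6}; col 6 has {1,6}; box has {1,2,3,4} → only 5 remains.
R3C3 = 6: row 3 has {2,5}; col 3 has {1,3,4}; box has {3,5} → only 6 remains.
R4C3 = 2: row 4 has {3,5,6}; col 3 has {1,3,4,6}; box has {3,5,6} → only 2 remains.
R4C4 = 1: row 4 has {2,3,5,6}; col 4 has {2,4}; box has {2,5,6} → only 1 remains.
R4C6 = 4: row 4 has {1,2,3,5,6}; col 6 has {1,5,6}; box has {1,2,5,6} → only 4 remains.
R5C4 = 5: row 5 has {1,3}; col 4 has {1,2,4}; box has {1,6} → only 5 remains.
R5C6 = 2: row 5 has {1,3,5}; col 6 has {1,4,5,6}; box has {1,5,6} → only 2 remains.
R6C3 = 5: row 6 has {1,6}; col 3 has {1,2,3,4,6}; box has {1,3} → only 5 remains.
R6C4 = 3: row 6 has {1,5,6}; col 4 has {1,2,4,5}; box has {1,2,5,6} → only 3 remains.
R6C5 = 4: row 6 has {1,3,5,6}; col 5 has {1,2,3,5,6}; box has {1,2,3,5,6} → only 4 remains.
R1C2 = 2: row 1 has {1,3,4,5}; col 2 has {1,3,5}; box has {1,3,4,5,6} → only 2 remains.
R1C4 = 6: row 1 has {1,2,3,4,5}; col 4 has {1,2,3,4,5}; box has {1,2,3,4,5} → only 6 remains.

6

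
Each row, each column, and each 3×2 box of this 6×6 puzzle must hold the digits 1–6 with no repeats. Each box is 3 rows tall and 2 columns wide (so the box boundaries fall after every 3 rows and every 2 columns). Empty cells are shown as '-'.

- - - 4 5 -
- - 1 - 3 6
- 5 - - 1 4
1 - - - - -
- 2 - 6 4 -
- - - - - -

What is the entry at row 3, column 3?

row 1, column 6 = 2: row 1 has {4,5}; col 6 has {4,6}; box has {1,3,4,5,6} → only 2 remains.
row 2, column 2 = 4: row 2 has {1,3,6}; col 2 has {2,5}; box has {5} → only 4 remains.
row 2, column 1 = 2: row 2 has {1,3,4,6}; col 1 has {1}; box has {4,5} → only 2 remains.
row 2, column 4 = 5: row 2 has {1,2,3,4,6}; col 4 has {4,6}; box has {1,4} → only 5 remains.
row 1, column 2 = 1: in row 1, 1 can only go here (every other open cell in that row sees a 1).
row 4, column 3 = 4: in row 4, 4 can only go here (every other open cell in that row sees a 4).
row 4, column 6 = 5: in row 4, 5 can only go here (every other open cell in that row sees a 5).
row 5, column 6 = 1: in row 5, 1 can only go here (every other open cell in that row sees a 1).
row 6, column 6 = 3: row 6 has {}; col 6 has {1,2,4,5,6}; box has {1,4,5} → only 3 remains.
row 6, column 2 = 6: row 6 has {3}; col 2 has {1,2,4,5}; box has {1,2} → only 6 remains.
row 6, column 5 = 2: row 6 has {3,6}; col 5 has {1,3,4,5}; box has {1,3,4,5} → only 2 remains.
row 4, column 2 = 3: row 4 has {1,4,5}; col 2 has {1,2,4,5,6}; box has {1,2,6} → only 3 remains.
row 4, column 4 = 2: row 4 has {1,3,4,5}; col 4 has {4,5,6}; box has {4,6} → only 2 remains.
row 4, column 5 = 6: row 4 has {1,2,3,4,5}; col 5 has {1,2,3,4,5}; box has {1,2,3,4,5} → only 6 remains.
row 5, column 1 = 5: row 5 has {1,2,4,6}; col 1 has {1,2}; box has {1,2,3,6} → only 5 remains.
row 5, column 3 = 3: row 5 has {1,2,4,5,6}; col 3 has {1,4}; box has {2,4,6} → only 3 remains.
row 6, column 1 = 4: row 6 has {2,3,6}; col 1 has {1,2,5}; box has {1,2,3,5,6} → only 4 remains.
row 6, column 3 = 5: row 6 has {2,3,4,6}; col 3 has {1,3,4}; box has {2,3,4,6} → only 5 remains.
row 6, column 4 = 1: row 6 has {2,3,4,5,6}; col 4 has {2,4,5,6}; box has {2,3,4,5,6} → only 1 remains.
row 1, column 3 = 6: row 1 has {1,2,4,5}; col 3 has {1,3,4,5}; box has {1,4,5} → only 6 remains.
row 3, column 3 = 2: row 3 has {1,4,5}; col 3 has {1,3,4,5,6}; box has {1,4,5,6} → only 2 remains.

2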